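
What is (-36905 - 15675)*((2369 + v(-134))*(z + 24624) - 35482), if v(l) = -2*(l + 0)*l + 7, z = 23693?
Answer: 85200337236520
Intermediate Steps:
v(l) = 7 - 2*l² (v(l) = -2*l*l + 7 = -2*l² + 7 = 7 - 2*l²)
(-36905 - 15675)*((2369 + v(-134))*(z + 24624) - 35482) = (-36905 - 15675)*((2369 + (7 - 2*(-134)²))*(23693 + 24624) - 35482) = -52580*((2369 + (7 - 2*17956))*48317 - 35482) = -52580*((2369 + (7 - 35912))*48317 - 35482) = -52580*((2369 - 35905)*48317 - 35482) = -52580*(-33536*48317 - 35482) = -52580*(-1620358912 - 35482) = -52580*(-1620394394) = 85200337236520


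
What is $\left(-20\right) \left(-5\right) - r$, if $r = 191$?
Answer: $-91$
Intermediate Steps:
$\left(-20\right) \left(-5\right) - r = \left(-20\right) \left(-5\right) - 191 = 100 - 191 = -91$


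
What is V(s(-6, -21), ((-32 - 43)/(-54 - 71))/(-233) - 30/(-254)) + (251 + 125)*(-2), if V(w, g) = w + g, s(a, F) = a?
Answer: -112132796/147955 ≈ -757.88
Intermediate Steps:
V(w, g) = g + w
V(s(-6, -21), ((-32 - 43)/(-54 - 71))/(-233) - 30/(-254)) + (251 + 125)*(-2) = ((((-32 - 43)/(-54 - 71))/(-233) - 30/(-254)) - 6) + (251 + 125)*(-2) = ((-75/(-125)*(-1/233) - 30*(-1/254)) - 6) + 376*(-2) = ((-75*(-1/125)*(-1/233) + 15/127) - 6) - 752 = (((3/5)*(-1/233) + 15/127) - 6) - 752 = ((-3/1165 + 15/127) - 6) - 752 = (17094/147955 - 6) - 752 = -870636/147955 - 752 = -112132796/147955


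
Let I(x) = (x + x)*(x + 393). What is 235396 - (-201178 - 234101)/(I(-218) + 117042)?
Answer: 737764547/3134 ≈ 2.3541e+5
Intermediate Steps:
I(x) = 2*x*(393 + x) (I(x) = (2*x)*(393 + x) = 2*x*(393 + x))
235396 - (-201178 - 234101)/(I(-218) + 117042) = 235396 - (-201178 - 234101)/(2*(-218)*(393 - 218) + 117042) = 235396 - (-435279)/(2*(-218)*175 + 117042) = 235396 - (-435279)/(-76300 + 117042) = 235396 - (-435279)/40742 = 235396 - 1*(-33483/3134) = 235396 + 33483/3134 = 737764547/3134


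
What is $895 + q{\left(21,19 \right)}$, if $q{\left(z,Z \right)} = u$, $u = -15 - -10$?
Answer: $890$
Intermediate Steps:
$u = -5$ ($u = -15 + 10 = -5$)
$q{\left(z,Z \right)} = -5$
$895 + q{\left(21,19 \right)} = 895 - 5 = 890$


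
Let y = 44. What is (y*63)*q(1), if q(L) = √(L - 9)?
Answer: 5544*I*√2 ≈ 7840.4*I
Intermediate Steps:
q(L) = √(-9 + L)
(y*63)*q(1) = (44*63)*√(-9 + 1) = 2772*√(-8) = 2772*(2*I*√2) = 5544*I*√2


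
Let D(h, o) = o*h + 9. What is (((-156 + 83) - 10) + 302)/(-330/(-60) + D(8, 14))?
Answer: 438/253 ≈ 1.7312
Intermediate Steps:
D(h, o) = 9 + h*o (D(h, o) = h*o + 9 = 9 + h*o)
(((-156 + 83) - 10) + 302)/(-330/(-60) + D(8, 14)) = (((-156 + 83) - 10) + 302)/(-330/(-60) + (9 + 8*14)) = ((-73 - 10) + 302)/(-330*(-1/60) + (9 + 112)) = (-83 + 302)/(11/2 + 121) = 219/(253/2) = 219*(2/253) = 438/253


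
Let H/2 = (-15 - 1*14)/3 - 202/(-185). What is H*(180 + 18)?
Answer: -628188/185 ≈ -3395.6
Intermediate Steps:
H = -9518/555 (H = 2*((-15 - 1*14)/3 - 202/(-185)) = 2*((-15 - 14)*(⅓) - 202*(-1/185)) = 2*(-29*⅓ + 202/185) = 2*(-29/3 + 202/185) = 2*(-4759/555) = -9518/555 ≈ -17.150)
H*(180 + 18) = -9518*(180 + 18)/555 = -9518/555*198 = -628188/185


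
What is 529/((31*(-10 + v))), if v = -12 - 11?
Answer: -529/1023 ≈ -0.51711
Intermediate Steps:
v = -23
529/((31*(-10 + v))) = 529/((31*(-10 - 23))) = 529/((31*(-33))) = 529/(-1023) = 529*(-1/1023) = -529/1023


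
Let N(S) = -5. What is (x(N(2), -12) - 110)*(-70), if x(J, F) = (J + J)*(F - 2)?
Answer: -2100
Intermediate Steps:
x(J, F) = 2*J*(-2 + F) (x(J, F) = (2*J)*(-2 + F) = 2*J*(-2 + F))
(x(N(2), -12) - 110)*(-70) = (2*(-5)*(-2 - 12) - 110)*(-70) = (2*(-5)*(-14) - 110)*(-70) = (140 - 110)*(-70) = 30*(-70) = -2100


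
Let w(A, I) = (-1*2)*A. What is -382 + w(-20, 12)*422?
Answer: 16498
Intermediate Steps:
w(A, I) = -2*A
-382 + w(-20, 12)*422 = -382 - 2*(-20)*422 = -382 + 40*422 = -382 + 16880 = 16498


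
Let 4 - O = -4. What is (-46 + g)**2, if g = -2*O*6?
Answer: 20164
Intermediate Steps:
O = 8 (O = 4 - 1*(-4) = 4 + 4 = 8)
g = -96 (g = -2*8*6 = -16*6 = -96)
(-46 + g)**2 = (-46 - 96)**2 = (-142)**2 = 20164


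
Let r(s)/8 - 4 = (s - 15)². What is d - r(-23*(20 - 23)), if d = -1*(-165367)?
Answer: 142007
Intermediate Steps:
r(s) = 32 + 8*(-15 + s)² (r(s) = 32 + 8*(s - 15)² = 32 + 8*(-15 + s)²)
d = 165367
d - r(-23*(20 - 23)) = 165367 - (32 + 8*(-15 - 23*(20 - 23))²) = 165367 - (32 + 8*(-15 - 23*(-3))²) = 165367 - (32 + 8*(-15 + 69)²) = 165367 - (32 + 8*54²) = 165367 - (32 + 8*2916) = 165367 - (32 + 23328) = 165367 - 1*23360 = 165367 - 23360 = 142007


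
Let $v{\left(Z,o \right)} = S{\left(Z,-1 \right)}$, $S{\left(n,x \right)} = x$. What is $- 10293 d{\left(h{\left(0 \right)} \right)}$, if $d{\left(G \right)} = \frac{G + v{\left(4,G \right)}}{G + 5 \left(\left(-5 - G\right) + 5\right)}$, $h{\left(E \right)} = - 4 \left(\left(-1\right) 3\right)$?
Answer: $\frac{37741}{16} \approx 2358.8$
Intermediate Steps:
$h{\left(E \right)} = 12$ ($h{\left(E \right)} = \left(-4\right) \left(-3\right) = 12$)
$v{\left(Z,o \right)} = -1$
$d{\left(G \right)} = - \frac{-1 + G}{4 G}$ ($d{\left(G \right)} = \frac{G - 1}{G + 5 \left(\left(-5 - G\right) + 5\right)} = \frac{-1 + G}{G + 5 \left(- G\right)} = \frac{-1 + G}{G - 5 G} = \frac{-1 + G}{\left(-4\right) G} = \left(-1 + G\right) \left(- \frac{1}{4 G}\right) = - \frac{-1 + G}{4 G}$)
$- 10293 d{\left(h{\left(0 \right)} \right)} = - 10293 \frac{1 - 12}{4 \cdot 12} = - 10293 \cdot \frac{1}{4} \cdot \frac{1}{12} \left(1 - 12\right) = - 10293 \cdot \frac{1}{4} \cdot \frac{1}{12} \left(-11\right) = \left(-10293\right) \left(- \frac{11}{48}\right) = \frac{37741}{16}$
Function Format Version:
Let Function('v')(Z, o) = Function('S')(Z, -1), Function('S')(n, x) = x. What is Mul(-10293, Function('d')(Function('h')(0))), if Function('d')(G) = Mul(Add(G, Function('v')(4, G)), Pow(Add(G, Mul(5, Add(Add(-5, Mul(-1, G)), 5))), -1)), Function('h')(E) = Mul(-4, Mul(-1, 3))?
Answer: Rational(37741, 16) ≈ 2358.8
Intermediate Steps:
Function('h')(E) = 12 (Function('h')(E) = Mul(-4, -3) = 12)
Function('v')(Z, o) = -1
Function('d')(G) = Mul(Rational(-1, 4), Pow(G, -1), Add(-1, G)) (Function('d')(G) = Mul(Add(G, -1), Pow(Add(G, Mul(5, Add(Add(-5, Mul(-1, G)), 5))), -1)) = Mul(Add(-1, G), Pow(Add(G, Mul(5, Mul(-1, G))), -1)) = Mul(Add(-1, G), Pow(Add(G, Mul(-5, G)), -1)) = Mul(Add(-1, G), Pow(Mul(-4, G), -1)) = Mul(Add(-1, G), Mul(Rational(-1, 4), Pow(G, -1))) = Mul(Rational(-1, 4), Pow(G, -1), Add(-1, G)))
Mul(-10293, Function('d')(Function('h')(0))) = Mul(-10293, Mul(Rational(1, 4), Pow(12, -1), Add(1, Mul(-1, 12)))) = Mul(-10293, Mul(Rational(1, 4), Rational(1, 12), Add(1, -12))) = Mul(-10293, Mul(Rational(1, 4), Rational(1, 12), -11)) = Mul(-10293, Rational(-11, 48)) = Rational(37741, 16)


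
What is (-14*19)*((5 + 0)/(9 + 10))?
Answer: -70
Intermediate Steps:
(-14*19)*((5 + 0)/(9 + 10)) = -1330/19 = -266*5/19 = -70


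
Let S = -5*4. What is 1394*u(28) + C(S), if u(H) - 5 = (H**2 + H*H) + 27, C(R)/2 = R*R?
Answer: 2231200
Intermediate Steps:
S = -20
C(R) = 2*R**2 (C(R) = 2*(R*R) = 2*R**2)
u(H) = 32 + 2*H**2 (u(H) = 5 + ((H**2 + H*H) + 27) = 5 + ((H**2 + H**2) + 27) = 5 + (2*H**2 + 27) = 5 + (27 + 2*H**2) = 32 + 2*H**2)
1394*u(28) + C(S) = 1394*(32 + 2*28**2) + 2*(-20)**2 = 1394*(32 + 2*784) + 2*400 = 1394*(32 + 1568) + 800 = 1394*1600 + 800 = 2230400 + 800 = 2231200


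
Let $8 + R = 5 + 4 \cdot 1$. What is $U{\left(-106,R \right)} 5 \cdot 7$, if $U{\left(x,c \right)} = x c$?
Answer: $-3710$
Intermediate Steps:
$R = 1$ ($R = -8 + \left(5 + 4 \cdot 1\right) = -8 + \left(5 + 4\right) = -8 + 9 = 1$)
$U{\left(x,c \right)} = c x$
$U{\left(-106,R \right)} 5 \cdot 7 = 1 \left(-106\right) 5 \cdot 7 = \left(-106\right) 35 = -3710$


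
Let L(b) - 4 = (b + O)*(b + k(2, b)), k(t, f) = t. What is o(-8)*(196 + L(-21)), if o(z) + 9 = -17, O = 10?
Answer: -10634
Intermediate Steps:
o(z) = -26 (o(z) = -9 - 17 = -26)
L(b) = 4 + (2 + b)*(10 + b) (L(b) = 4 + (b + 10)*(b + 2) = 4 + (10 + b)*(2 + b) = 4 + (2 + b)*(10 + b))
o(-8)*(196 + L(-21)) = -26*(196 + (24 + (-21)**2 + 12*(-21))) = -26*(196 + (24 + 441 - 252)) = -26*(196 + 213) = -26*409 = -10634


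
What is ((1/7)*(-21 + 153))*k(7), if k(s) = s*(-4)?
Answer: -528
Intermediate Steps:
k(s) = -4*s
((1/7)*(-21 + 153))*k(7) = ((1/7)*(-21 + 153))*(-4*7) = ((1*(⅐))*132)*(-28) = ((⅐)*132)*(-28) = (132/7)*(-28) = -528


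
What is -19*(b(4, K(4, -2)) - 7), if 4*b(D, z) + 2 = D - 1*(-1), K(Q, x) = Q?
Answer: 475/4 ≈ 118.75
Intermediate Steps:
b(D, z) = -1/4 + D/4 (b(D, z) = -1/2 + (D - 1*(-1))/4 = -1/2 + (D + 1)/4 = -1/2 + (1 + D)/4 = -1/2 + (1/4 + D/4) = -1/4 + D/4)
-19*(b(4, K(4, -2)) - 7) = -19*((-1/4 + (1/4)*4) - 7) = -19*((-1/4 + 1) - 7) = -19*(3/4 - 7) = -19*(-25/4) = 475/4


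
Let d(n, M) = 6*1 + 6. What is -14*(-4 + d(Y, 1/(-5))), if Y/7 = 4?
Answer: -112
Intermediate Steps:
Y = 28 (Y = 7*4 = 28)
d(n, M) = 12 (d(n, M) = 6 + 6 = 12)
-14*(-4 + d(Y, 1/(-5))) = -14*(-4 + 12) = -14*8 = -112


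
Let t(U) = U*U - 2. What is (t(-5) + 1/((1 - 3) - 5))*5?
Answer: 800/7 ≈ 114.29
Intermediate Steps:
t(U) = -2 + U**2 (t(U) = U**2 - 2 = -2 + U**2)
(t(-5) + 1/((1 - 3) - 5))*5 = ((-2 + (-5)**2) + 1/((1 - 3) - 5))*5 = ((-2 + 25) + 1/(-2 - 5))*5 = (23 + 1/(-7))*5 = (23 - 1/7)*5 = (160/7)*5 = 800/7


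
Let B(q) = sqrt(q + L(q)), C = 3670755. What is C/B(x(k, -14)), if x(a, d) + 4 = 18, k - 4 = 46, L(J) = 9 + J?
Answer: 3670755*sqrt(37)/37 ≈ 6.0347e+5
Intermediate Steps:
k = 50 (k = 4 + 46 = 50)
x(a, d) = 14 (x(a, d) = -4 + 18 = 14)
B(q) = sqrt(9 + 2*q) (B(q) = sqrt(q + (9 + q)) = sqrt(9 + 2*q))
C/B(x(k, -14)) = 3670755/(sqrt(9 + 2*14)) = 3670755/(sqrt(9 + 28)) = 3670755/(sqrt(37)) = 3670755*(sqrt(37)/37) = 3670755*sqrt(37)/37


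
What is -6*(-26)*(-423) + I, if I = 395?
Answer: -65593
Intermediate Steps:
-6*(-26)*(-423) + I = -6*(-26)*(-423) + 395 = 156*(-423) + 395 = -65988 + 395 = -65593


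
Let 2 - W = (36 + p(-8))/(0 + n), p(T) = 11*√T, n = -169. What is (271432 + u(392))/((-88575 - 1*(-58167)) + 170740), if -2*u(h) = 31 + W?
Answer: 91738403/47432216 - 11*I*√2/23716108 ≈ 1.9341 - 6.5594e-7*I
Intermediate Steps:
W = 374/169 + 22*I*√2/169 (W = 2 - (36 + 11*√(-8))/(0 - 169) = 2 - (36 + 11*(2*I*√2))/(-169) = 2 - (36 + 22*I*√2)*(-1)/169 = 2 - (-36/169 - 22*I*√2/169) = 2 + (36/169 + 22*I*√2/169) = 374/169 + 22*I*√2/169 ≈ 2.213 + 0.1841*I)
u(h) = -5613/338 - 11*I*√2/169 (u(h) = -(31 + (374/169 + 22*I*√2/169))/2 = -(5613/169 + 22*I*√2/169)/2 = -5613/338 - 11*I*√2/169)
(271432 + u(392))/((-88575 - 1*(-58167)) + 170740) = (271432 + (-5613/338 - 11*I*√2/169))/((-88575 - 1*(-58167)) + 170740) = (91738403/338 - 11*I*√2/169)/((-88575 + 58167) + 170740) = (91738403/338 - 11*I*√2/169)/(-30408 + 170740) = (91738403/338 - 11*I*√2/169)/140332 = (91738403/338 - 11*I*√2/169)*(1/140332) = 91738403/47432216 - 11*I*√2/23716108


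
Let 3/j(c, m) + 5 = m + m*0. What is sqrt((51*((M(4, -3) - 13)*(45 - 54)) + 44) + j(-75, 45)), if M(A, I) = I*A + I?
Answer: sqrt(5158430)/20 ≈ 113.56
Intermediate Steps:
M(A, I) = I + A*I (M(A, I) = A*I + I = I + A*I)
j(c, m) = 3/(-5 + m) (j(c, m) = 3/(-5 + (m + m*0)) = 3/(-5 + (m + 0)) = 3/(-5 + m))
sqrt((51*((M(4, -3) - 13)*(45 - 54)) + 44) + j(-75, 45)) = sqrt((51*((-3*(1 + 4) - 13)*(45 - 54)) + 44) + 3/(-5 + 45)) = sqrt((51*((-3*5 - 13)*(-9)) + 44) + 3/40) = sqrt((51*((-15 - 13)*(-9)) + 44) + 3*(1/40)) = sqrt((51*(-28*(-9)) + 44) + 3/40) = sqrt((51*252 + 44) + 3/40) = sqrt((12852 + 44) + 3/40) = sqrt(12896 + 3/40) = sqrt(515843/40) = sqrt(5158430)/20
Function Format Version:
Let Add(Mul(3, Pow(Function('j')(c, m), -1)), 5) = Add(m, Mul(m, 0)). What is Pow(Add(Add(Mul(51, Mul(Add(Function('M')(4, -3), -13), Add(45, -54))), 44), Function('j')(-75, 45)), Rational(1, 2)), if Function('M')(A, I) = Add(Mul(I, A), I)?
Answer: Mul(Rational(1, 20), Pow(5158430, Rational(1, 2))) ≈ 113.56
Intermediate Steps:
Function('M')(A, I) = Add(I, Mul(A, I)) (Function('M')(A, I) = Add(Mul(A, I), I) = Add(I, Mul(A, I)))
Function('j')(c, m) = Mul(3, Pow(Add(-5, m), -1)) (Function('j')(c, m) = Mul(3, Pow(Add(-5, Add(m, Mul(m, 0))), -1)) = Mul(3, Pow(Add(-5, Add(m, 0)), -1)) = Mul(3, Pow(Add(-5, m), -1)))
Pow(Add(Add(Mul(51, Mul(Add(Function('M')(4, -3), -13), Add(45, -54))), 44), Function('j')(-75, 45)), Rational(1, 2)) = Pow(Add(Add(Mul(51, Mul(Add(Mul(-3, Add(1, 4)), -13), Add(45, -54))), 44), Mul(3, Pow(Add(-5, 45), -1))), Rational(1, 2)) = Pow(Add(Add(Mul(51, Mul(Add(Mul(-3, 5), -13), -9)), 44), Mul(3, Pow(40, -1))), Rational(1, 2)) = Pow(Add(Add(Mul(51, Mul(Add(-15, -13), -9)), 44), Mul(3, Rational(1, 40))), Rational(1, 2)) = Pow(Add(Add(Mul(51, Mul(-28, -9)), 44), Rational(3, 40)), Rational(1, 2)) = Pow(Add(Add(Mul(51, 252), 44), Rational(3, 40)), Rational(1, 2)) = Pow(Add(Add(12852, 44), Rational(3, 40)), Rational(1, 2)) = Pow(Add(12896, Rational(3, 40)), Rational(1, 2)) = Pow(Rational(515843, 40), Rational(1, 2)) = Mul(Rational(1, 20), Pow(5158430, Rational(1, 2)))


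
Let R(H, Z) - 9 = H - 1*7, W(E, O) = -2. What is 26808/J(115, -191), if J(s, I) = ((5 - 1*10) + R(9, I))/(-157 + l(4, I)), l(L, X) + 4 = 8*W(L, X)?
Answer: -790836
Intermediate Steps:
l(L, X) = -20 (l(L, X) = -4 + 8*(-2) = -4 - 16 = -20)
R(H, Z) = 2 + H (R(H, Z) = 9 + (H - 1*7) = 9 + (H - 7) = 9 + (-7 + H) = 2 + H)
J(s, I) = -2/59 (J(s, I) = ((5 - 1*10) + (2 + 9))/(-157 - 20) = ((5 - 10) + 11)/(-177) = (-5 + 11)*(-1/177) = 6*(-1/177) = -2/59)
26808/J(115, -191) = 26808/(-2/59) = 26808*(-59/2) = -790836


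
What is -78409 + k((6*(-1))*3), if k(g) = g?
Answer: -78427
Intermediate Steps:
-78409 + k((6*(-1))*3) = -78409 + (6*(-1))*3 = -78409 - 6*3 = -78409 - 18 = -78427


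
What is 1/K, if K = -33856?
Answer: -1/33856 ≈ -2.9537e-5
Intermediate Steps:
1/K = 1/(-33856) = -1/33856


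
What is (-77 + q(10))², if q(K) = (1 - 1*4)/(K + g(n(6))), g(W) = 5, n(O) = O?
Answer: 148996/25 ≈ 5959.8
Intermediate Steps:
q(K) = -3/(5 + K) (q(K) = (1 - 1*4)/(K + 5) = (1 - 4)/(5 + K) = -3/(5 + K))
(-77 + q(10))² = (-77 - 3/(5 + 10))² = (-77 - 3/15)² = (-77 - 3*1/15)² = (-77 - ⅕)² = (-386/5)² = 148996/25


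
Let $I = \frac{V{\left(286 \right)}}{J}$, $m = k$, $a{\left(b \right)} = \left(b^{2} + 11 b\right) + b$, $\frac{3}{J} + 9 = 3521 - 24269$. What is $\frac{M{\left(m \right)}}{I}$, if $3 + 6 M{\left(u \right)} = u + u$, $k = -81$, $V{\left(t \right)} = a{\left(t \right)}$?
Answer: $\frac{5}{107216824} \approx 4.6634 \cdot 10^{-8}$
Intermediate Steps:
$J = - \frac{1}{6919}$ ($J = \frac{3}{-9 + \left(3521 - 24269\right)} = \frac{3}{-9 - 20748} = \frac{3}{-20757} = 3 \left(- \frac{1}{20757}\right) = - \frac{1}{6919} \approx -0.00014453$)
$a{\left(b \right)} = b^{2} + 12 b$
$V{\left(t \right)} = t \left(12 + t\right)$
$m = -81$
$M{\left(u \right)} = - \frac{1}{2} + \frac{u}{3}$ ($M{\left(u \right)} = - \frac{1}{2} + \frac{u + u}{6} = - \frac{1}{2} + \frac{2 u}{6} = - \frac{1}{2} + \frac{u}{3}$)
$I = -589692532$ ($I = \frac{286 \left(12 + 286\right)}{- \frac{1}{6919}} = 286 \cdot 298 \left(-6919\right) = 85228 \left(-6919\right) = -589692532$)
$\frac{M{\left(m \right)}}{I} = \frac{- \frac{1}{2} + \frac{1}{3} \left(-81\right)}{-589692532} = \left(- \frac{1}{2} - 27\right) \left(- \frac{1}{589692532}\right) = \left(- \frac{55}{2}\right) \left(- \frac{1}{589692532}\right) = \frac{5}{107216824}$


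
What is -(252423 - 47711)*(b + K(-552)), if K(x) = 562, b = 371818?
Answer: -76230654560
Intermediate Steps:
-(252423 - 47711)*(b + K(-552)) = -(252423 - 47711)*(371818 + 562) = -204712*372380 = -1*76230654560 = -76230654560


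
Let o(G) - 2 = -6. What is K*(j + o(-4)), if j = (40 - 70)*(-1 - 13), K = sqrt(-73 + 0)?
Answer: 416*I*sqrt(73) ≈ 3554.3*I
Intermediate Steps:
K = I*sqrt(73) (K = sqrt(-73) = I*sqrt(73) ≈ 8.544*I)
j = 420 (j = -30*(-14) = 420)
o(G) = -4 (o(G) = 2 - 6 = -4)
K*(j + o(-4)) = (I*sqrt(73))*(420 - 4) = (I*sqrt(73))*416 = 416*I*sqrt(73)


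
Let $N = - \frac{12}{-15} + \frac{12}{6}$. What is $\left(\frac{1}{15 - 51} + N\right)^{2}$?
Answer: $\frac{249001}{32400} \approx 7.6852$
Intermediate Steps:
$N = \frac{14}{5}$ ($N = \left(-12\right) \left(- \frac{1}{15}\right) + 12 \cdot \frac{1}{6} = \frac{4}{5} + 2 = \frac{14}{5} \approx 2.8$)
$\left(\frac{1}{15 - 51} + N\right)^{2} = \left(\frac{1}{15 - 51} + \frac{14}{5}\right)^{2} = \left(\frac{1}{-36} + \frac{14}{5}\right)^{2} = \left(- \frac{1}{36} + \frac{14}{5}\right)^{2} = \left(\frac{499}{180}\right)^{2} = \frac{249001}{32400}$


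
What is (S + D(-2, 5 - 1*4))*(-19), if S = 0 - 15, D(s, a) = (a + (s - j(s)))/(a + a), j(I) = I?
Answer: 551/2 ≈ 275.50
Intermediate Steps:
D(s, a) = ½ (D(s, a) = (a + (s - s))/(a + a) = (a + 0)/((2*a)) = a*(1/(2*a)) = ½)
S = -15
(S + D(-2, 5 - 1*4))*(-19) = (-15 + ½)*(-19) = -29/2*(-19) = 551/2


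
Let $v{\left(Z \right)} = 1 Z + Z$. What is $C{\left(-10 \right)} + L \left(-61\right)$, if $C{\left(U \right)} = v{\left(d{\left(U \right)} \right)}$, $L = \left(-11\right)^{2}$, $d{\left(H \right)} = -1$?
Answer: $-7383$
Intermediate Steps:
$L = 121$
$v{\left(Z \right)} = 2 Z$ ($v{\left(Z \right)} = Z + Z = 2 Z$)
$C{\left(U \right)} = -2$ ($C{\left(U \right)} = 2 \left(-1\right) = -2$)
$C{\left(-10 \right)} + L \left(-61\right) = -2 + 121 \left(-61\right) = -2 - 7381 = -7383$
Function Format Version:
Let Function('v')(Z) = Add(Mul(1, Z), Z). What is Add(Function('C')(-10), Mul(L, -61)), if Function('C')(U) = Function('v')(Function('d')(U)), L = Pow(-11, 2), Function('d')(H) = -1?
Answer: -7383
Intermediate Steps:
L = 121
Function('v')(Z) = Mul(2, Z) (Function('v')(Z) = Add(Z, Z) = Mul(2, Z))
Function('C')(U) = -2 (Function('C')(U) = Mul(2, -1) = -2)
Add(Function('C')(-10), Mul(L, -61)) = Add(-2, Mul(121, -61)) = Add(-2, -7381) = -7383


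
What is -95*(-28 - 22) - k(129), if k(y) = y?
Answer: 4621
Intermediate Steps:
-95*(-28 - 22) - k(129) = -95*(-28 - 22) - 1*129 = -95*(-50) - 129 = 4750 - 129 = 4621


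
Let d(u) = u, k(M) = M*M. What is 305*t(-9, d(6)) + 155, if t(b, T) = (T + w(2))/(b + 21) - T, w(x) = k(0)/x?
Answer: -3045/2 ≈ -1522.5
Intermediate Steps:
k(M) = M²
w(x) = 0 (w(x) = 0²/x = 0/x = 0)
t(b, T) = -T + T/(21 + b) (t(b, T) = (T + 0)/(b + 21) - T = T/(21 + b) - T = -T + T/(21 + b))
305*t(-9, d(6)) + 155 = 305*(6*(-20 - 1*(-9))/(21 - 9)) + 155 = 305*(6*(-20 + 9)/12) + 155 = 305*(6*(1/12)*(-11)) + 155 = 305*(-11/2) + 155 = -3355/2 + 155 = -3045/2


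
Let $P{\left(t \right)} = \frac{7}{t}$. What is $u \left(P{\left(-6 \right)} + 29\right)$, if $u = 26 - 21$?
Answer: $\frac{835}{6} \approx 139.17$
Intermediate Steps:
$u = 5$ ($u = 26 - 21 = 5$)
$u \left(P{\left(-6 \right)} + 29\right) = 5 \left(\frac{7}{-6} + 29\right) = 5 \left(7 \left(- \frac{1}{6}\right) + 29\right) = 5 \left(- \frac{7}{6} + 29\right) = 5 \cdot \frac{167}{6} = \frac{835}{6}$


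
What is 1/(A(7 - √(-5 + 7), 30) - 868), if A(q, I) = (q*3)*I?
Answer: -119/20222 + 45*√2/20222 ≈ -0.0027376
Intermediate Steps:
A(q, I) = 3*I*q (A(q, I) = (3*q)*I = 3*I*q)
1/(A(7 - √(-5 + 7), 30) - 868) = 1/(3*30*(7 - √(-5 + 7)) - 868) = 1/(3*30*(7 - √2) - 868) = 1/((630 - 90*√2) - 868) = 1/(-238 - 90*√2)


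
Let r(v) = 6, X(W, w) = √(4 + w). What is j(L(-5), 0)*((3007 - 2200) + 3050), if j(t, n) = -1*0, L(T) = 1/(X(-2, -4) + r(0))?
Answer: 0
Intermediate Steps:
L(T) = ⅙ (L(T) = 1/(√(4 - 4) + 6) = 1/(√0 + 6) = 1/(0 + 6) = 1/6 = ⅙)
j(t, n) = 0
j(L(-5), 0)*((3007 - 2200) + 3050) = 0*((3007 - 2200) + 3050) = 0*(807 + 3050) = 0*3857 = 0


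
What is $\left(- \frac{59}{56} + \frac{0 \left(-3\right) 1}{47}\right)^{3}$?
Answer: $- \frac{205379}{175616} \approx -1.1695$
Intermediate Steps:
$\left(- \frac{59}{56} + \frac{0 \left(-3\right) 1}{47}\right)^{3} = \left(\left(-59\right) \frac{1}{56} + 0 \cdot 1 \cdot \frac{1}{47}\right)^{3} = \left(- \frac{59}{56} + 0 \cdot \frac{1}{47}\right)^{3} = \left(- \frac{59}{56} + 0\right)^{3} = \left(- \frac{59}{56}\right)^{3} = - \frac{205379}{175616}$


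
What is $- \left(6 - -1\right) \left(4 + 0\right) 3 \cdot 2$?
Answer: $-168$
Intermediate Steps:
$- \left(6 - -1\right) \left(4 + 0\right) 3 \cdot 2 = - \left(6 + 1\right) 4 \cdot 3 \cdot 2 = - 7 \cdot 4 \cdot 3 \cdot 2 = - 28 \cdot 3 \cdot 2 = - 84 \cdot 2 = \left(-1\right) 168 = -168$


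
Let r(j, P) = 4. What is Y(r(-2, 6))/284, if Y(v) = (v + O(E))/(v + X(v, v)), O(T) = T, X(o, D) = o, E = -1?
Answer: 3/2272 ≈ 0.0013204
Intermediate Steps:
Y(v) = (-1 + v)/(2*v) (Y(v) = (v - 1)/(v + v) = (-1 + v)/((2*v)) = (-1 + v)*(1/(2*v)) = (-1 + v)/(2*v))
Y(r(-2, 6))/284 = ((1/2)*(-1 + 4)/4)/284 = ((1/2)*(1/4)*3)*(1/284) = (3/8)*(1/284) = 3/2272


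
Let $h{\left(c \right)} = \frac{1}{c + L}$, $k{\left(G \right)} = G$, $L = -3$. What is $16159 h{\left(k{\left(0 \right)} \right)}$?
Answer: $- \frac{16159}{3} \approx -5386.3$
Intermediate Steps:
$h{\left(c \right)} = \frac{1}{-3 + c}$ ($h{\left(c \right)} = \frac{1}{c - 3} = \frac{1}{-3 + c}$)
$16159 h{\left(k{\left(0 \right)} \right)} = \frac{16159}{-3 + 0} = \frac{16159}{-3} = 16159 \left(- \frac{1}{3}\right) = - \frac{16159}{3}$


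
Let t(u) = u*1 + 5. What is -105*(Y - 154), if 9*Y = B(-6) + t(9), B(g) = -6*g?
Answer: 46760/3 ≈ 15587.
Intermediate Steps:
t(u) = 5 + u (t(u) = u + 5 = 5 + u)
Y = 50/9 (Y = (-6*(-6) + (5 + 9))/9 = (36 + 14)/9 = (1/9)*50 = 50/9 ≈ 5.5556)
-105*(Y - 154) = -105*(50/9 - 154) = -105*(-1336/9) = 46760/3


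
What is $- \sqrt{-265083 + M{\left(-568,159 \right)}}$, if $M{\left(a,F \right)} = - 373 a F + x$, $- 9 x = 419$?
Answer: $- \frac{\sqrt{300791218}}{3} \approx -5781.1$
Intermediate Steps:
$x = - \frac{419}{9}$ ($x = \left(- \frac{1}{9}\right) 419 = - \frac{419}{9} \approx -46.556$)
$M{\left(a,F \right)} = - \frac{419}{9} - 373 F a$ ($M{\left(a,F \right)} = - 373 a F - \frac{419}{9} = - 373 F a - \frac{419}{9} = - \frac{419}{9} - 373 F a$)
$- \sqrt{-265083 + M{\left(-568,159 \right)}} = - \sqrt{-265083 - \left(\frac{419}{9} + 59307 \left(-568\right)\right)} = - \sqrt{-265083 + \left(- \frac{419}{9} + 33686376\right)} = - \sqrt{-265083 + \frac{303176965}{9}} = - \sqrt{\frac{300791218}{9}} = - \frac{\sqrt{300791218}}{3}$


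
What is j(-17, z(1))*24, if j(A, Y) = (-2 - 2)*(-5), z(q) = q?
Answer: 480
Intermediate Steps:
j(A, Y) = 20 (j(A, Y) = -4*(-5) = 20)
j(-17, z(1))*24 = 20*24 = 480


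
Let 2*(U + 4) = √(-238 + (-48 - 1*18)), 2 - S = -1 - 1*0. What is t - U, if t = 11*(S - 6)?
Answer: -29 - 2*I*√19 ≈ -29.0 - 8.7178*I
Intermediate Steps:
S = 3 (S = 2 - (-1 - 1*0) = 2 - (-1 + 0) = 2 - 1*(-1) = 2 + 1 = 3)
U = -4 + 2*I*√19 (U = -4 + √(-238 + (-48 - 1*18))/2 = -4 + √(-238 + (-48 - 18))/2 = -4 + √(-238 - 66)/2 = -4 + √(-304)/2 = -4 + (4*I*√19)/2 = -4 + 2*I*√19 ≈ -4.0 + 8.7178*I)
t = -33 (t = 11*(3 - 6) = 11*(-3) = -33)
t - U = -33 - (-4 + 2*I*√19) = -33 + (4 - 2*I*√19) = -29 - 2*I*√19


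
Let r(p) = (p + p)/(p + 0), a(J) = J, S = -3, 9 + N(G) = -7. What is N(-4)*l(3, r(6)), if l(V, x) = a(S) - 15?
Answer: 288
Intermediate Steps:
N(G) = -16 (N(G) = -9 - 7 = -16)
r(p) = 2 (r(p) = (2*p)/p = 2)
l(V, x) = -18 (l(V, x) = -3 - 15 = -18)
N(-4)*l(3, r(6)) = -16*(-18) = 288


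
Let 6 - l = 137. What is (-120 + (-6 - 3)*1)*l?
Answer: 16899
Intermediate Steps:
l = -131 (l = 6 - 1*137 = 6 - 137 = -131)
(-120 + (-6 - 3)*1)*l = (-120 + (-6 - 3)*1)*(-131) = (-120 - 9*1)*(-131) = (-120 - 9)*(-131) = -129*(-131) = 16899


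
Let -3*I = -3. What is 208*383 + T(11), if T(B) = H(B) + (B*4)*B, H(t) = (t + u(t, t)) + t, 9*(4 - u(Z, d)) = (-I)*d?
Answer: 721577/9 ≈ 80175.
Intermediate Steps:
I = 1 (I = -1/3*(-3) = 1)
u(Z, d) = 4 + d/9 (u(Z, d) = 4 - (-1*1)*d/9 = 4 - (-1)*d/9 = 4 + d/9)
H(t) = 4 + 19*t/9 (H(t) = (t + (4 + t/9)) + t = (4 + 10*t/9) + t = 4 + 19*t/9)
T(B) = 4 + 4*B**2 + 19*B/9 (T(B) = (4 + 19*B/9) + (B*4)*B = (4 + 19*B/9) + (4*B)*B = (4 + 19*B/9) + 4*B**2 = 4 + 4*B**2 + 19*B/9)
208*383 + T(11) = 208*383 + (4 + 4*11**2 + (19/9)*11) = 79664 + (4 + 4*121 + 209/9) = 79664 + (4 + 484 + 209/9) = 79664 + 4601/9 = 721577/9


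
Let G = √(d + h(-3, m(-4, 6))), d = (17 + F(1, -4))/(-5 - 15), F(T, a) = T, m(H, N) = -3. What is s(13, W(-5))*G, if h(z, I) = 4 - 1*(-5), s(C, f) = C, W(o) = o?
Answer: 117*√10/10 ≈ 36.999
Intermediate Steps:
h(z, I) = 9 (h(z, I) = 4 + 5 = 9)
d = -9/10 (d = (17 + 1)/(-5 - 15) = 18/(-20) = 18*(-1/20) = -9/10 ≈ -0.90000)
G = 9*√10/10 (G = √(-9/10 + 9) = √(81/10) = 9*√10/10 ≈ 2.8461)
s(13, W(-5))*G = 13*(9*√10/10) = 117*√10/10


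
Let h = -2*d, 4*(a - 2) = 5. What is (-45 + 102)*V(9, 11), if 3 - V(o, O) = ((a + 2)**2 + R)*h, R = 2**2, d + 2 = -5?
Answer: -200127/8 ≈ -25016.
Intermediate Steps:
d = -7 (d = -2 - 5 = -7)
a = 13/4 (a = 2 + (1/4)*5 = 2 + 5/4 = 13/4 ≈ 3.2500)
R = 4
h = 14 (h = -2*(-7) = 14)
V(o, O) = -3511/8 (V(o, O) = 3 - ((13/4 + 2)**2 + 4)*14 = 3 - ((21/4)**2 + 4)*14 = 3 - (441/16 + 4)*14 = 3 - 505*14/16 = 3 - 1*3535/8 = 3 - 3535/8 = -3511/8)
(-45 + 102)*V(9, 11) = (-45 + 102)*(-3511/8) = 57*(-3511/8) = -200127/8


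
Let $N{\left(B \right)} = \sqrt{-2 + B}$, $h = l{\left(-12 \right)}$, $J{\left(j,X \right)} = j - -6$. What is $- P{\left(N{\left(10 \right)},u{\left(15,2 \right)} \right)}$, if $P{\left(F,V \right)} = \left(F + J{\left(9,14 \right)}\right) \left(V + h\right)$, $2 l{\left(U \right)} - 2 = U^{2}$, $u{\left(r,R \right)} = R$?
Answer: $-1125 - 150 \sqrt{2} \approx -1337.1$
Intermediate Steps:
$J{\left(j,X \right)} = 6 + j$ ($J{\left(j,X \right)} = j + 6 = 6 + j$)
$l{\left(U \right)} = 1 + \frac{U^{2}}{2}$
$h = 73$ ($h = 1 + \frac{\left(-12\right)^{2}}{2} = 1 + \frac{1}{2} \cdot 144 = 1 + 72 = 73$)
$P{\left(F,V \right)} = \left(15 + F\right) \left(73 + V\right)$ ($P{\left(F,V \right)} = \left(F + \left(6 + 9\right)\right) \left(V + 73\right) = \left(F + 15\right) \left(73 + V\right) = \left(15 + F\right) \left(73 + V\right)$)
$- P{\left(N{\left(10 \right)},u{\left(15,2 \right)} \right)} = - (1095 + 15 \cdot 2 + 73 \sqrt{-2 + 10} + \sqrt{-2 + 10} \cdot 2) = - (1095 + 30 + 73 \sqrt{8} + \sqrt{8} \cdot 2) = - (1095 + 30 + 73 \cdot 2 \sqrt{2} + 2 \sqrt{2} \cdot 2) = - (1095 + 30 + 146 \sqrt{2} + 4 \sqrt{2}) = - (1125 + 150 \sqrt{2}) = -1125 - 150 \sqrt{2}$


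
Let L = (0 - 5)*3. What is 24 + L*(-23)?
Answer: 369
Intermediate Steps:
L = -15 (L = -5*3 = -15)
24 + L*(-23) = 24 - 15*(-23) = 24 + 345 = 369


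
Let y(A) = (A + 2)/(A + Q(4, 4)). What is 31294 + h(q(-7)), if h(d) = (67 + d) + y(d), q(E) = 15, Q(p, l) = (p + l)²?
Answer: 2478721/79 ≈ 31376.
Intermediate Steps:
Q(p, l) = (l + p)²
y(A) = (2 + A)/(64 + A) (y(A) = (A + 2)/(A + (4 + 4)²) = (2 + A)/(A + 8²) = (2 + A)/(A + 64) = (2 + A)/(64 + A))
h(d) = 67 + d + (2 + d)/(64 + d) (h(d) = (67 + d) + (2 + d)/(64 + d) = 67 + d + (2 + d)/(64 + d))
31294 + h(q(-7)) = 31294 + (4290 + 15² + 132*15)/(64 + 15) = 31294 + (4290 + 225 + 1980)/79 = 31294 + (1/79)*6495 = 31294 + 6495/79 = 2478721/79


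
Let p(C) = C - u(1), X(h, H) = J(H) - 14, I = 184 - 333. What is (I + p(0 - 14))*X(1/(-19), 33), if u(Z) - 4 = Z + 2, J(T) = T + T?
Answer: -8840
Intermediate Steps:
I = -149
J(T) = 2*T
u(Z) = 6 + Z (u(Z) = 4 + (Z + 2) = 4 + (2 + Z) = 6 + Z)
X(h, H) = -14 + 2*H (X(h, H) = 2*H - 14 = -14 + 2*H)
p(C) = -7 + C (p(C) = C - (6 + 1) = C - 1*7 = C - 7 = -7 + C)
(I + p(0 - 14))*X(1/(-19), 33) = (-149 + (-7 + (0 - 14)))*(-14 + 2*33) = (-149 + (-7 - 14))*(-14 + 66) = (-149 - 21)*52 = -170*52 = -8840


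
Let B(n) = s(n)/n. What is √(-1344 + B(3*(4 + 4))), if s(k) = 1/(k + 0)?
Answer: I*√774143/24 ≈ 36.661*I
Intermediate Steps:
s(k) = 1/k
B(n) = n⁻² (B(n) = 1/(n*n) = n⁻²)
√(-1344 + B(3*(4 + 4))) = √(-1344 + (3*(4 + 4))⁻²) = √(-1344 + (3*8)⁻²) = √(-1344 + 24⁻²) = √(-1344 + 1/576) = √(-774143/576) = I*√774143/24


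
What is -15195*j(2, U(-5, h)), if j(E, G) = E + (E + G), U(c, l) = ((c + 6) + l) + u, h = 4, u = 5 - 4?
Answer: -151950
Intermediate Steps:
u = 1
U(c, l) = 7 + c + l (U(c, l) = ((c + 6) + l) + 1 = ((6 + c) + l) + 1 = (6 + c + l) + 1 = 7 + c + l)
j(E, G) = G + 2*E
-15195*j(2, U(-5, h)) = -15195*((7 - 5 + 4) + 2*2) = -15195*(6 + 4) = -15195*10 = -151950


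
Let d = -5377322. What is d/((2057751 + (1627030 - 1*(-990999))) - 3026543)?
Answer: -5377322/1649237 ≈ -3.2605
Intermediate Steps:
d/((2057751 + (1627030 - 1*(-990999))) - 3026543) = -5377322/((2057751 + (1627030 - 1*(-990999))) - 3026543) = -5377322/((2057751 + (1627030 + 990999)) - 3026543) = -5377322/((2057751 + 2618029) - 3026543) = -5377322/(4675780 - 3026543) = -5377322/1649237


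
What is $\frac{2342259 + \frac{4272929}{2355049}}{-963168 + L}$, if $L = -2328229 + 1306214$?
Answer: $- \frac{5516138988620}{4675203238967} \approx -1.1799$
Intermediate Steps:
$L = -1022015$
$\frac{2342259 + \frac{4272929}{2355049}}{-963168 + L} = \frac{2342259 + \frac{4272929}{2355049}}{-963168 - 1022015} = \frac{2342259 + 4272929 \cdot \frac{1}{2355049}}{-1985183} = \left(2342259 + \frac{4272929}{2355049}\right) \left(- \frac{1}{1985183}\right) = \frac{5516138988620}{2355049} \left(- \frac{1}{1985183}\right) = - \frac{5516138988620}{4675203238967}$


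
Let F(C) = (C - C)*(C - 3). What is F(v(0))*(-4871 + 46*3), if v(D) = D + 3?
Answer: 0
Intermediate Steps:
v(D) = 3 + D
F(C) = 0 (F(C) = 0*(-3 + C) = 0)
F(v(0))*(-4871 + 46*3) = 0*(-4871 + 46*3) = 0*(-4871 + 138) = 0*(-4733) = 0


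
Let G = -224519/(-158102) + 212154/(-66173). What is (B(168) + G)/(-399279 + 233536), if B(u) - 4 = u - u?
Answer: -23163458663/1734017129738978 ≈ -1.3358e-5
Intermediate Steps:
B(u) = 4 (B(u) = 4 + (u - u) = 4 + 0 = 4)
G = -18684875921/10462083646 (G = -224519*(-1/158102) + 212154*(-1/66173) = 224519/158102 - 212154/66173 = -18684875921/10462083646 ≈ -1.7860)
(B(168) + G)/(-399279 + 233536) = (4 - 18684875921/10462083646)/(-399279 + 233536) = (23163458663/10462083646)/(-165743) = (23163458663/10462083646)*(-1/165743) = -23163458663/1734017129738978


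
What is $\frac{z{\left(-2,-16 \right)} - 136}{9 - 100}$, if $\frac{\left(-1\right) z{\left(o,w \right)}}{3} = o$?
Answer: $\frac{10}{7} \approx 1.4286$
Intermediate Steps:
$z{\left(o,w \right)} = - 3 o$
$\frac{z{\left(-2,-16 \right)} - 136}{9 - 100} = \frac{\left(-3\right) \left(-2\right) - 136}{9 - 100} = \frac{6 - 136}{-91} = \left(-130\right) \left(- \frac{1}{91}\right) = \frac{10}{7}$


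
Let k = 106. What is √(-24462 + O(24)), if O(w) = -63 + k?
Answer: I*√24419 ≈ 156.27*I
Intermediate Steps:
O(w) = 43 (O(w) = -63 + 106 = 43)
√(-24462 + O(24)) = √(-24462 + 43) = √(-24419) = I*√24419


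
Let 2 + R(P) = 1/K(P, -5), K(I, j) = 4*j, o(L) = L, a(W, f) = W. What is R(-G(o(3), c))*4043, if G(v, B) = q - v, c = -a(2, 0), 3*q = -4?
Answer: -165763/20 ≈ -8288.2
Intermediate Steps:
q = -4/3 (q = (⅓)*(-4) = -4/3 ≈ -1.3333)
c = -2 (c = -1*2 = -2)
G(v, B) = -4/3 - v
R(P) = -41/20 (R(P) = -2 + 1/(4*(-5)) = -2 + 1/(-20) = -2 - 1/20 = -41/20)
R(-G(o(3), c))*4043 = -41/20*4043 = -165763/20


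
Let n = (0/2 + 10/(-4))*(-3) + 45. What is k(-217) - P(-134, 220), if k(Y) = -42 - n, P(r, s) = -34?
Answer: -121/2 ≈ -60.500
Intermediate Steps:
n = 105/2 (n = (0*(½) + 10*(-¼))*(-3) + 45 = (0 - 5/2)*(-3) + 45 = -5/2*(-3) + 45 = 15/2 + 45 = 105/2 ≈ 52.500)
k(Y) = -189/2 (k(Y) = -42 - 1*105/2 = -42 - 105/2 = -189/2)
k(-217) - P(-134, 220) = -189/2 - 1*(-34) = -189/2 + 34 = -121/2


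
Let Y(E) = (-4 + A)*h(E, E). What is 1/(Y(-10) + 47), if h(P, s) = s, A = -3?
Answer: 1/117 ≈ 0.0085470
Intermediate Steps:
Y(E) = -7*E (Y(E) = (-4 - 3)*E = -7*E)
1/(Y(-10) + 47) = 1/(-7*(-10) + 47) = 1/(70 + 47) = 1/117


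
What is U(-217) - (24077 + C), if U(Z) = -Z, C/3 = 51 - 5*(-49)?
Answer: -24748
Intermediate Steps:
C = 888 (C = 3*(51 - 5*(-49)) = 3*(51 + 245) = 3*296 = 888)
U(-217) - (24077 + C) = -1*(-217) - (24077 + 888) = 217 - 1*24965 = 217 - 24965 = -24748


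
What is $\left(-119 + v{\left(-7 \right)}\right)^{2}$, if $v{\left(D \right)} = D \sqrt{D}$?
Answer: $13818 + 1666 i \sqrt{7} \approx 13818.0 + 4407.8 i$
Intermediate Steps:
$v{\left(D \right)} = D^{\frac{3}{2}}$
$\left(-119 + v{\left(-7 \right)}\right)^{2} = \left(-119 + \left(-7\right)^{\frac{3}{2}}\right)^{2} = \left(-119 - 7 i \sqrt{7}\right)^{2}$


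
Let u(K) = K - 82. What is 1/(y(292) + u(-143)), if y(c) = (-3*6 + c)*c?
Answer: 1/79783 ≈ 1.2534e-5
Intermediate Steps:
u(K) = -82 + K
y(c) = c*(-18 + c) (y(c) = (-18 + c)*c = c*(-18 + c))
1/(y(292) + u(-143)) = 1/(292*(-18 + 292) + (-82 - 143)) = 1/(292*274 - 225) = 1/(80008 - 225) = 1/79783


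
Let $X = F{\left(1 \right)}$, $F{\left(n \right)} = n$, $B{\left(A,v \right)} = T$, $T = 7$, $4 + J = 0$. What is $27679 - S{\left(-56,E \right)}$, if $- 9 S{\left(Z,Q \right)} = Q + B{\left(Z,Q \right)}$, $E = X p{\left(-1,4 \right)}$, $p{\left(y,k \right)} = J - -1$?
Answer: $\frac{249115}{9} \approx 27679.0$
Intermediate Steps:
$J = -4$ ($J = -4 + 0 = -4$)
$B{\left(A,v \right)} = 7$
$p{\left(y,k \right)} = -3$ ($p{\left(y,k \right)} = -4 - -1 = -4 + 1 = -3$)
$X = 1$
$E = -3$ ($E = 1 \left(-3\right) = -3$)
$S{\left(Z,Q \right)} = - \frac{7}{9} - \frac{Q}{9}$ ($S{\left(Z,Q \right)} = - \frac{Q + 7}{9} = - \frac{7 + Q}{9} = - \frac{7}{9} - \frac{Q}{9}$)
$27679 - S{\left(-56,E \right)} = 27679 - \left(- \frac{7}{9} - - \frac{1}{3}\right) = 27679 - \left(- \frac{7}{9} + \frac{1}{3}\right) = 27679 - - \frac{4}{9} = 27679 + \frac{4}{9} = \frac{249115}{9}$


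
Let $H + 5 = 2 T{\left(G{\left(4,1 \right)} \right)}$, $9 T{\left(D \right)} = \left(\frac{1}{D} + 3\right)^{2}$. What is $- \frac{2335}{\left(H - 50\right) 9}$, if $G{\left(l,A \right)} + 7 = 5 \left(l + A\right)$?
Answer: $\frac{75654}{15433} \approx 4.9021$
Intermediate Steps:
$G{\left(l,A \right)} = -7 + 5 A + 5 l$ ($G{\left(l,A \right)} = -7 + 5 \left(l + A\right) = -7 + 5 \left(A + l\right) = -7 + \left(5 A + 5 l\right) = -7 + 5 A + 5 l$)
$T{\left(D \right)} = \frac{\left(3 + \frac{1}{D}\right)^{2}}{9}$ ($T{\left(D \right)} = \frac{\left(\frac{1}{D} + 3\right)^{2}}{9} = \frac{\left(3 + \frac{1}{D}\right)^{2}}{9}$)
$H = - \frac{4265}{1458}$ ($H = -5 + 2 \frac{\left(1 + 3 \left(-7 + 5 \cdot 1 + 5 \cdot 4\right)\right)^{2}}{9 \left(-7 + 5 \cdot 1 + 5 \cdot 4\right)^{2}} = -5 + 2 \frac{\left(1 + 3 \left(-7 + 5 + 20\right)\right)^{2}}{9 \left(-7 + 5 + 20\right)^{2}} = -5 + 2 \frac{\left(1 + 3 \cdot 18\right)^{2}}{9 \cdot 324} = -5 + 2 \cdot \frac{1}{9} \cdot \frac{1}{324} \left(1 + 54\right)^{2} = -5 + 2 \cdot \frac{1}{9} \cdot \frac{1}{324} \cdot 55^{2} = -5 + 2 \cdot \frac{1}{9} \cdot \frac{1}{324} \cdot 3025 = -5 + 2 \cdot \frac{3025}{2916} = -5 + \frac{3025}{1458} = - \frac{4265}{1458} \approx -2.9252$)
$- \frac{2335}{\left(H - 50\right) 9} = - \frac{2335}{\left(- \frac{4265}{1458} - 50\right) 9} = - \frac{2335}{\left(- \frac{77165}{1458}\right) 9} = - \frac{2335}{- \frac{77165}{162}} = \left(-2335\right) \left(- \frac{162}{77165}\right) = \frac{75654}{15433}$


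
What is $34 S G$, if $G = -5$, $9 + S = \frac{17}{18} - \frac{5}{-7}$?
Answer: $\frac{78625}{63} \approx 1248.0$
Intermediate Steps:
$S = - \frac{925}{126}$ ($S = -9 + \left(\frac{17}{18} - \frac{5}{-7}\right) = -9 + \left(17 \cdot \frac{1}{18} - - \frac{5}{7}\right) = -9 + \left(\frac{17}{18} + \frac{5}{7}\right) = -9 + \frac{209}{126} = - \frac{925}{126} \approx -7.3413$)
$34 S G = 34 \left(- \frac{925}{126}\right) \left(-5\right) = \left(- \frac{15725}{63}\right) \left(-5\right) = \frac{78625}{63}$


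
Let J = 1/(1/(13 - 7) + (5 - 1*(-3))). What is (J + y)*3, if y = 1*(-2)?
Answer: -276/49 ≈ -5.6327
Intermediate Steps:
y = -2
J = 6/49 (J = 1/(1/6 + (5 + 3)) = 1/(⅙ + 8) = 1/(49/6) = 6/49 ≈ 0.12245)
(J + y)*3 = (6/49 - 2)*3 = -92/49*3 = -276/49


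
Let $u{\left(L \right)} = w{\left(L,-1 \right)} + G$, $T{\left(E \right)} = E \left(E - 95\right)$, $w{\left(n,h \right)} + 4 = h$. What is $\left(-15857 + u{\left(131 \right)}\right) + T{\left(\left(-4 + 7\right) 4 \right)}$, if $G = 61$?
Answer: $-16797$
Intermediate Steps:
$w{\left(n,h \right)} = -4 + h$
$T{\left(E \right)} = E \left(-95 + E\right)$
$u{\left(L \right)} = 56$ ($u{\left(L \right)} = \left(-4 - 1\right) + 61 = -5 + 61 = 56$)
$\left(-15857 + u{\left(131 \right)}\right) + T{\left(\left(-4 + 7\right) 4 \right)} = \left(-15857 + 56\right) + \left(-4 + 7\right) 4 \left(-95 + \left(-4 + 7\right) 4\right) = -15801 + 3 \cdot 4 \left(-95 + 3 \cdot 4\right) = -15801 + 12 \left(-95 + 12\right) = -15801 + 12 \left(-83\right) = -15801 - 996 = -16797$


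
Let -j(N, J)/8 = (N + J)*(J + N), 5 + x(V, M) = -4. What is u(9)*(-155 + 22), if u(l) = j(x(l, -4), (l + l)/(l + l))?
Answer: 68096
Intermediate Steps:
x(V, M) = -9 (x(V, M) = -5 - 4 = -9)
j(N, J) = -8*(J + N)² (j(N, J) = -8*(N + J)*(J + N) = -8*(J + N)*(J + N) = -8*(J + N)²)
u(l) = -512 (u(l) = -8*((l + l)/(l + l) - 9)² = -8*((2*l)/((2*l)) - 9)² = -8*((2*l)*(1/(2*l)) - 9)² = -8*(1 - 9)² = -8*(-8)² = -8*64 = -512)
u(9)*(-155 + 22) = -512*(-155 + 22) = -512*(-133) = 68096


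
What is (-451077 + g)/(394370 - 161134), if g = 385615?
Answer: -32731/116618 ≈ -0.28067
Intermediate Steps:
(-451077 + g)/(394370 - 161134) = (-451077 + 385615)/(394370 - 161134) = -65462/233236 = -65462*1/233236 = -32731/116618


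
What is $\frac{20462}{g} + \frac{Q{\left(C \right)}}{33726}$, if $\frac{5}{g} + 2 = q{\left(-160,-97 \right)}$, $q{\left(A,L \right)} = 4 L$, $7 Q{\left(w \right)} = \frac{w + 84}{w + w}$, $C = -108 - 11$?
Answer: $- \frac{12811042612363}{8026788} \approx -1.596 \cdot 10^{6}$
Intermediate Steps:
$C = -119$ ($C = -108 - 11 = -119$)
$Q{\left(w \right)} = \frac{84 + w}{14 w}$ ($Q{\left(w \right)} = \frac{\left(w + 84\right) \frac{1}{w + w}}{7} = \frac{\left(84 + w\right) \frac{1}{2 w}}{7} = \frac{\frac{1}{2} \frac{1}{w} \left(84 + w\right)}{7} = \frac{84 + w}{14 w}$)
$g = - \frac{1}{78}$ ($g = \frac{5}{-2 + 4 \left(-97\right)} = \frac{5}{-2 - 388} = \frac{5}{-390} = 5 \left(- \frac{1}{390}\right) = - \frac{1}{78} \approx -0.012821$)
$\frac{20462}{g} + \frac{Q{\left(C \right)}}{33726} = \frac{20462}{- \frac{1}{78}} + \frac{\frac{1}{14} \frac{1}{-119} \left(84 - 119\right)}{33726} = 20462 \left(-78\right) + \frac{1}{14} \left(- \frac{1}{119}\right) \left(-35\right) \frac{1}{33726} = -1596036 + \frac{5}{238} \cdot \frac{1}{33726} = -1596036 + \frac{5}{8026788} = - \frac{12811042612363}{8026788}$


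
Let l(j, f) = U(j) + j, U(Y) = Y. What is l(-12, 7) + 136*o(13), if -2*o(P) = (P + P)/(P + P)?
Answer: -92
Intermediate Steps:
o(P) = -½ (o(P) = -(P + P)/(2*(P + P)) = -2*P/(2*(2*P)) = -2*P*1/(2*P)/2 = -½*1 = -½)
l(j, f) = 2*j (l(j, f) = j + j = 2*j)
l(-12, 7) + 136*o(13) = 2*(-12) + 136*(-½) = -24 - 68 = -92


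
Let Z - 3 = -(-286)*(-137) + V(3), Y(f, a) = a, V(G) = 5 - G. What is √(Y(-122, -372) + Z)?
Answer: I*√39549 ≈ 198.87*I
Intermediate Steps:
Z = -39177 (Z = 3 + (-(-286)*(-137) + (5 - 1*3)) = 3 + (-286*137 + (5 - 3)) = 3 + (-39182 + 2) = 3 - 39180 = -39177)
√(Y(-122, -372) + Z) = √(-372 - 39177) = √(-39549) = I*√39549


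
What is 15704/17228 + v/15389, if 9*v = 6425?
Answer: 571427401/596523807 ≈ 0.95793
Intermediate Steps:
v = 6425/9 (v = (1/9)*6425 = 6425/9 ≈ 713.89)
15704/17228 + v/15389 = 15704/17228 + (6425/9)/15389 = 15704*(1/17228) + (6425/9)*(1/15389) = 3926/4307 + 6425/138501 = 571427401/596523807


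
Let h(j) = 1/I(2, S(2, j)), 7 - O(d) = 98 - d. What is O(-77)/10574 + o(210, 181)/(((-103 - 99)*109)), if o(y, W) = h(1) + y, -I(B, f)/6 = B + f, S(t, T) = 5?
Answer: -124305557/4889184972 ≈ -0.025425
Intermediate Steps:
I(B, f) = -6*B - 6*f (I(B, f) = -6*(B + f) = -6*B - 6*f)
O(d) = -91 + d (O(d) = 7 - (98 - d) = 7 + (-98 + d) = -91 + d)
h(j) = -1/42 (h(j) = 1/(-6*2 - 6*5) = 1/(-12 - 30) = 1/(-42) = -1/42)
o(y, W) = -1/42 + y
O(-77)/10574 + o(210, 181)/(((-103 - 99)*109)) = (-91 - 77)/10574 + (-1/42 + 210)/(((-103 - 99)*109)) = -168*1/10574 + 8819/(42*((-202*109))) = -84/5287 + (8819/42)/(-22018) = -84/5287 + (8819/42)*(-1/22018) = -84/5287 - 8819/924756 = -124305557/4889184972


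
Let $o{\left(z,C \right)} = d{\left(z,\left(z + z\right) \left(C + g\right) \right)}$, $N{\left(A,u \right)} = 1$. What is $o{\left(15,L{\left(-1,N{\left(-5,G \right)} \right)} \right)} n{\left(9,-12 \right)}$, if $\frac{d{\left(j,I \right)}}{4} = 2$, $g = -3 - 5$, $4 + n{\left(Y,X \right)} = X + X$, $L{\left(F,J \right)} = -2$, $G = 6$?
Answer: $-224$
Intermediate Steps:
$n{\left(Y,X \right)} = -4 + 2 X$ ($n{\left(Y,X \right)} = -4 + \left(X + X\right) = -4 + 2 X$)
$g = -8$
$d{\left(j,I \right)} = 8$ ($d{\left(j,I \right)} = 4 \cdot 2 = 8$)
$o{\left(z,C \right)} = 8$
$o{\left(15,L{\left(-1,N{\left(-5,G \right)} \right)} \right)} n{\left(9,-12 \right)} = 8 \left(-4 + 2 \left(-12\right)\right) = 8 \left(-4 - 24\right) = 8 \left(-28\right) = -224$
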